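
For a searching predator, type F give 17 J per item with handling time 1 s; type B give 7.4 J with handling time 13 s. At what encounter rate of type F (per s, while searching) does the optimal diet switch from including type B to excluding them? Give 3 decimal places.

Drop type B once their profitability E₂/h₂ falls below the rate achievable on type F alone: E₂/h₂ = λE₁/(1 + λh₁).
Solve for λ: λE₁h₂ = E₂(1 + λh₁) → λ(E₁h₂ − E₂h₁) = E₂ → λ = E₂/(E₁h₂ − E₂h₁).
λ = 7.4/(17×13 − 7.4×1) = 7.4/213.6 = 0.03464 per s.

0.035 per s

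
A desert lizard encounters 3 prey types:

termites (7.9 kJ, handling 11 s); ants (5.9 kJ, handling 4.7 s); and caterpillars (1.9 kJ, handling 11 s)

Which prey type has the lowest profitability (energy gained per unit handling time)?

caterpillars

In descending order of E/h:
ants: 5.9/4.7 = 1.26 kJ/s
termites: 7.9/11 = 0.718 kJ/s
caterpillars: 1.9/11 = 0.173 kJ/s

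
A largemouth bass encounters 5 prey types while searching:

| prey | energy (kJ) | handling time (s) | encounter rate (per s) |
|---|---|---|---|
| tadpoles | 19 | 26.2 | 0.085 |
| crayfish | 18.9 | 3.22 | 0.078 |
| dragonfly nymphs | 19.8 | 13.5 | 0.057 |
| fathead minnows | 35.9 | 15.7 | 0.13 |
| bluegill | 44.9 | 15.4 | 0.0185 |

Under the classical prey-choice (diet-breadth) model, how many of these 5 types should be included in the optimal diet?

Rank by E/h (kJ/s): crayfish 5.87, bluegill 2.92, fathead minnows 2.29, dragonfly nymphs 1.47, tadpoles 0.725. Include each in turn until the next type's E/h falls below the running intake rate.
Rate on top 1: 1.178. bluegill: 2.92 > 1.178 → include.
Rate on top 2: 1.5. fathead minnows: 2.29 > 1.5 → include.
Rate on top 3: 1.949. dragonfly nymphs: 1.47 < 1.949 → exclude; stop.
Optimal diet: crayfish, bluegill, fathead minnows — 3 of 5 types.

3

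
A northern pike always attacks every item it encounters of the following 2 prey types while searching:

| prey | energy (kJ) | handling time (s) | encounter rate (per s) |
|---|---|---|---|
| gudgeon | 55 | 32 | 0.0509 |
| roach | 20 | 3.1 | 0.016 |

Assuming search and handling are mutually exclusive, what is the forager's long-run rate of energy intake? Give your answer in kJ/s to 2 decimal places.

R = (0.0509×55 + 0.016×20) / (1 + 0.0509×32 + 0.016×3.1) = 3.119/2.678 = 1.165 kJ/s.

1.16 kJ/s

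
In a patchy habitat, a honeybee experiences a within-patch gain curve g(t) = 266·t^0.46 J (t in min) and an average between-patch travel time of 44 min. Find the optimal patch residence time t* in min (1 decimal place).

By the marginal value theorem, leave when the instantaneous gain rate g'(t) equals the habitat-wide average g(t)/(T + t).
g'(t) = 0.46·266·t^-0.54. Setting 0.46·266·t^-0.54 = 266·t^0.46/(44+t) gives 0.46(44+t) = t, so 0.54·t = 0.46×44.
t* = 0.46×44/0.54 = 37.48 min.

37.5 min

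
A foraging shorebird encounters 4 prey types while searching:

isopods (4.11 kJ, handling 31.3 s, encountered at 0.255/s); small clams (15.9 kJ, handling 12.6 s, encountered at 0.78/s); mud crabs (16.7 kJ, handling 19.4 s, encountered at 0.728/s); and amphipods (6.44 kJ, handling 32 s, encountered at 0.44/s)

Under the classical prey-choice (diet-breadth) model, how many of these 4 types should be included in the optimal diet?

E/h in descending order: small clams 1.26, mud crabs 0.861, amphipods 0.201, isopods 0.131 kJ/s. The optimal diet is the largest prefix of this list for which every included type satisfies E_i/h_i > R on the types above it.
Rate on top 1: 1.145. mud crabs: 0.861 < 1.145 → exclude; stop.
Optimal diet: small clams — 1 of 4 types.

1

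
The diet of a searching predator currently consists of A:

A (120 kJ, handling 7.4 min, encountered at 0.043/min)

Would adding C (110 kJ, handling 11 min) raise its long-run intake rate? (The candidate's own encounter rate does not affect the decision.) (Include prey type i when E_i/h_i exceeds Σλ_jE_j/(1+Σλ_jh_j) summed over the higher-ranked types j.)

On A alone, R = ΣλE/(1+Σλh) = 5.16/1.318 = 3.914 kJ/min.
Profitability of C: 110/11 = 10 kJ/min.
Since 10 > R, including C increases the long-run rate.

Yes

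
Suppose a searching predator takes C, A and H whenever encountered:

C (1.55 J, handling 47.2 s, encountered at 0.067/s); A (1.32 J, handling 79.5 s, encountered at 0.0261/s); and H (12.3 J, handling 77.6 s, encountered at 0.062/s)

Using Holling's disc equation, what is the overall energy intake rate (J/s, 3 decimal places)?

R = (0.067×1.55 + 0.0261×1.32 + 0.062×12.3) / (1 + 0.067×47.2 + 0.0261×79.5 + 0.062×77.6) = 0.9009/11.05 = 0.08154 J/s.

0.082 J/s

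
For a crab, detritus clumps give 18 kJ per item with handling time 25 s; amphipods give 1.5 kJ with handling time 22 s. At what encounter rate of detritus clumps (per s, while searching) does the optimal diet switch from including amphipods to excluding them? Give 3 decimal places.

0.004 per s

At the threshold, the rate on detritus clumps alone equals the profitability of amphipods: λ·18/(1 + λ·25) = 1.5/22 = 0.06818.
Rearranging, λ(18 − 0.06818×25) = 0.06818, so λ = 0.06818/16.3 = 0.004184 per s.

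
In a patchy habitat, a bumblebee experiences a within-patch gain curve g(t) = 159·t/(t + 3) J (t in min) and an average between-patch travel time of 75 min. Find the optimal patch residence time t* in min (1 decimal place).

15.0 min

By the marginal value theorem, leave when the instantaneous gain rate g'(t) equals the habitat-wide average g(t)/(T + t).
g'(t) = 159·3/(t + 3)². Setting 159·3/(t+3)² = 159t/[(t+3)(75+t)] gives 3(75+t) = t(t+3), so t² = 3×75 = 225.
t* = √225 = 15 min.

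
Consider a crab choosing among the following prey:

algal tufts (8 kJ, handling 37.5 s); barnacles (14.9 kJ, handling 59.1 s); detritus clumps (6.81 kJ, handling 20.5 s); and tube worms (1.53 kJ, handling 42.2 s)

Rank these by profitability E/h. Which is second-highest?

barnacles

In descending order of E/h:
detritus clumps: 6.81/20.5 = 0.332 kJ/s
barnacles: 14.9/59.1 = 0.252 kJ/s
algal tufts: 8/37.5 = 0.213 kJ/s
tube worms: 1.53/42.2 = 0.0363 kJ/s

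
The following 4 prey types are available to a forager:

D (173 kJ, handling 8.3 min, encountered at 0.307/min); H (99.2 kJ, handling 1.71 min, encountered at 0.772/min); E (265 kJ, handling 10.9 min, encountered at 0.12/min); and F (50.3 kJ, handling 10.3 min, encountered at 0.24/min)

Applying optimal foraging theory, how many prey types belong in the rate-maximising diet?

Profitabilities (E/h, kJ/min): H 58, E 24.3, D 20.8, F 4.88. Add prey in this order while the next type's profitability exceeds the intake rate on those already taken.
Rate on top 1: 33.01. E: 24.3 < 33.01 → exclude; stop.
Optimal diet: H — 1 of 4 types.

1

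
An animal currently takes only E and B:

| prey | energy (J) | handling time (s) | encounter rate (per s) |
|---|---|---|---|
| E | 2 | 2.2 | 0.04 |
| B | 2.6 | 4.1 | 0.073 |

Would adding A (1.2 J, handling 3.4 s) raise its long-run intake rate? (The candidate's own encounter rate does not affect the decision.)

Yes

On E and B alone, R = ΣλE/(1+Σλh) = 0.2698/1.387 = 0.1945 J/s.
Profitability of A: 1.2/3.4 = 0.3529 J/s.
Since 0.3529 > R, including A increases the long-run rate.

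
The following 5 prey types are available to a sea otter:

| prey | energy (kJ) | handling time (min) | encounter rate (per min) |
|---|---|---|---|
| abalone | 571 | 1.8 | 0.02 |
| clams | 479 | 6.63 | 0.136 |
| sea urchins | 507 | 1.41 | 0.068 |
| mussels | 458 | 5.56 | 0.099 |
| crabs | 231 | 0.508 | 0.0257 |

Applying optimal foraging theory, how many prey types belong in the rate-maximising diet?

5

Profitabilities (E/h, kJ/min): crabs 455, sea urchins 360, abalone 317, mussels 82.4, clams 72.2. Add prey in this order while the next type's profitability exceeds the intake rate on those already taken.
Rate on top 1: 5.86. sea urchins: 360 > 5.86 → include.
Rate on top 2: 36.44. abalone: 317 > 36.44 → include.
Rate on top 3: 45.27. mussels: 82.4 > 45.27 → include.
Rate on top 4: 57.32. clams: 72.2 > 57.32 → include.
Optimal diet: crabs, sea urchins, abalone, mussels, clams — 5 of 5 types.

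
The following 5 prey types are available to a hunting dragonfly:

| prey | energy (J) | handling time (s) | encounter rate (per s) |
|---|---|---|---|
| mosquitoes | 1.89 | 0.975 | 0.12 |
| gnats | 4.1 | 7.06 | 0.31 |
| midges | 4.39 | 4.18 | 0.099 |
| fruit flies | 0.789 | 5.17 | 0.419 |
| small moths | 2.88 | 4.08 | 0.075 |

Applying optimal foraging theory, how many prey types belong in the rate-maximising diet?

E/h in descending order: mosquitoes 1.94, midges 1.05, small moths 0.706, gnats 0.581, fruit flies 0.153 J/s. The optimal diet is the largest prefix of this list for which every included type satisfies E_i/h_i > R on the types above it.
Rate on top 1: 0.203. midges: 1.05 > 0.203 → include.
Rate on top 2: 0.4321. small moths: 0.706 > 0.4321 → include.
Rate on top 3: 0.4777. gnats: 0.581 > 0.4777 → include.
Rate on top 4: 0.5337. fruit flies: 0.153 < 0.5337 → exclude; stop.
Optimal diet: mosquitoes, midges, small moths, gnats — 4 of 5 types.

4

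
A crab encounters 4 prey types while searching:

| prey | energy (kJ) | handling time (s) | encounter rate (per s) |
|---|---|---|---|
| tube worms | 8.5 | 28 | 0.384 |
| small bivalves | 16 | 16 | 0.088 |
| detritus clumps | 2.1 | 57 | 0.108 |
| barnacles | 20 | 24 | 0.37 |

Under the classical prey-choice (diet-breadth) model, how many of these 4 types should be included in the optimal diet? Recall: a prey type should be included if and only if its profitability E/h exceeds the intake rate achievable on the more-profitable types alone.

2

Rank by E/h (kJ/s): small bivalves 1, barnacles 0.833, tube worms 0.304, detritus clumps 0.0368. Include each in turn until the next type's E/h falls below the running intake rate.
Rate on top 1: 0.5847. barnacles: 0.833 > 0.5847 → include.
Rate on top 2: 0.7803. tube worms: 0.304 < 0.7803 → exclude; stop.
Optimal diet: small bivalves, barnacles — 2 of 4 types.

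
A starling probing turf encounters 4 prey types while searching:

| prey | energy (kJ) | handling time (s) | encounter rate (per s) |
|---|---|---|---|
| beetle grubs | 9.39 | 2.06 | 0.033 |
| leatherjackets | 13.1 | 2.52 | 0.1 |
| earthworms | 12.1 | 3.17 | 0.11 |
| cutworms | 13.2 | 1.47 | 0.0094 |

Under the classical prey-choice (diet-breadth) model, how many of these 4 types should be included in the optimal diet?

Profitabilities (E/h, kJ/s): cutworms 8.98, leatherjackets 5.2, beetle grubs 4.56, earthworms 3.82. Add prey in this order while the next type's profitability exceeds the intake rate on those already taken.
Rate on top 1: 0.1224. leatherjackets: 5.2 > 0.1224 → include.
Rate on top 2: 1.133. beetle grubs: 4.56 > 1.133 → include.
Rate on top 3: 1.308. earthworms: 3.82 > 1.308 → include.
Optimal diet: cutworms, leatherjackets, beetle grubs, earthworms — 4 of 4 types.

4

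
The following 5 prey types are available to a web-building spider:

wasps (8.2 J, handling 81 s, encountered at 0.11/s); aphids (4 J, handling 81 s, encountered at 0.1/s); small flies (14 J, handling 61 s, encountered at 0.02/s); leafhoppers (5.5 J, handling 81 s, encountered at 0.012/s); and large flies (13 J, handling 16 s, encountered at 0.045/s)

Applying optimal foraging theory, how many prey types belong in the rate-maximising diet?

E/h in descending order: large flies 0.812, small flies 0.23, wasps 0.101, leafhoppers 0.0679, aphids 0.0494 J/s. The optimal diet is the largest prefix of this list for which every included type satisfies E_i/h_i > R on the types above it.
Rate on top 1: 0.3401. small flies: 0.23 < 0.3401 → exclude; stop.
Optimal diet: large flies — 1 of 5 types.

1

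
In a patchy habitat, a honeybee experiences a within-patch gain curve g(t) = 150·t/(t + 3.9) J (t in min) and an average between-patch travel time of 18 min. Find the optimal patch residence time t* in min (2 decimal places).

Optimal t* satisfies g'(t*) = g(t*)/(T + t*).
g'(t) = 150·3.9/(t + 3.9)². Setting 150·3.9/(t+3.9)² = 150t/[(t+3.9)(18+t)] gives 3.9(18+t) = t(t+3.9), so t² = 3.9×18 = 70.2.
t* = √70.2 = 8.379 min.

8.38 min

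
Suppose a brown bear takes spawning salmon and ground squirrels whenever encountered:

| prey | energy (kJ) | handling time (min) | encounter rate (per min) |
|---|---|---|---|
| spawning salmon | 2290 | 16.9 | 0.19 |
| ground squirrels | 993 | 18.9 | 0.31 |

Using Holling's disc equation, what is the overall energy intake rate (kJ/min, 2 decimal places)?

73.78 kJ/min

Energy encountered per unit search time: 0.19×2290 + 0.31×993 = 742.9 kJ/min.
Handling time per unit search time: 0.19×16.9 + 0.31×18.9 = 9.07.
Rate = 742.9/(1 + 9.07) = 73.78 kJ/min.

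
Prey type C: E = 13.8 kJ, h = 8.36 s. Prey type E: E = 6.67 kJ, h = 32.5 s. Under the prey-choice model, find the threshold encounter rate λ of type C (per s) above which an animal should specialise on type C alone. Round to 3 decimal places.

The zero-one rule: include type E iff E₂/h₂ > λE₁/(1+λh₁). Equality gives the switch point.
λE₁h₂ = E₂ + λE₂h₁ ⇒ λ = E₂/(E₁h₂ − E₂h₁) = 6.67/(448.5 − 55.76) = 0.01698 per s.

0.017 per s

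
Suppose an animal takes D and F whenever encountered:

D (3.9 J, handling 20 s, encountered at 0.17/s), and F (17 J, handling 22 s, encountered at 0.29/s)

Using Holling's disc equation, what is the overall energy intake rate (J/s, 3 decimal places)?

0.519 J/s

R = Σλ_iE_i / (1 + Σλ_ih_i)
Numerator: 0.17×3.9 + 0.29×17 = 5.593
Denominator: 1 + 0.17×20 + 0.29×22 = 10.78
R = 5.593/10.78 = 0.5188 J/s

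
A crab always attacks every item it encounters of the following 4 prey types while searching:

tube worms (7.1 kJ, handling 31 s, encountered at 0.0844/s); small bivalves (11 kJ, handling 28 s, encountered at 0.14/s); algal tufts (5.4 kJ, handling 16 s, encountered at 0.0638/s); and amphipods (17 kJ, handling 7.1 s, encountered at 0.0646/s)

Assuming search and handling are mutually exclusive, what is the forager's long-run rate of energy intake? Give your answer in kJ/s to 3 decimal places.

0.397 kJ/s

R = (0.0844×7.1 + 0.14×11 + 0.0638×5.4 + 0.0646×17) / (1 + 0.0844×31 + 0.14×28 + 0.0638×16 + 0.0646×7.1) = 3.582/9.016 = 0.3973 kJ/s.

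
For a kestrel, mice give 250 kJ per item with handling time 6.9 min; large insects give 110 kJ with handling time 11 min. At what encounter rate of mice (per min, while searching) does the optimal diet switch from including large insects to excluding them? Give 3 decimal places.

The zero-one rule: include large insects iff E₂/h₂ > λE₁/(1+λh₁). Equality gives the switch point.
λE₁h₂ = E₂ + λE₂h₁ ⇒ λ = E₂/(E₁h₂ − E₂h₁) = 110/(2750 − 759) = 0.05525 per min.

0.055 per min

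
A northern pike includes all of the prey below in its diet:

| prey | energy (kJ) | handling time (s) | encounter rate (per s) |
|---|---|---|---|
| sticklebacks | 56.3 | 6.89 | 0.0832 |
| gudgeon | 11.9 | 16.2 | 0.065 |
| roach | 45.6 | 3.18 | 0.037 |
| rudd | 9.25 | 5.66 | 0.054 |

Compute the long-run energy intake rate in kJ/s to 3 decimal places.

R = (0.0832×56.3 + 0.065×11.9 + 0.037×45.6 + 0.054×9.25) / (1 + 0.0832×6.89 + 0.065×16.2 + 0.037×3.18 + 0.054×5.66) = 7.644/3.05 = 2.507 kJ/s.

2.507 kJ/s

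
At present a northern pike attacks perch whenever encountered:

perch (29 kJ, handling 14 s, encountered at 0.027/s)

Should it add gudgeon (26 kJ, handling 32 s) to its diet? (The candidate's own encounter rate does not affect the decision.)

Current rate: (0.027×29)/(1 + 0.027×14) = 0.5682 kJ/s.
Profitability of gudgeon: 26/32 = 0.8125 kJ/s.
0.8125 > 0.5682, so adding gudgeon raises the average — include it.

Yes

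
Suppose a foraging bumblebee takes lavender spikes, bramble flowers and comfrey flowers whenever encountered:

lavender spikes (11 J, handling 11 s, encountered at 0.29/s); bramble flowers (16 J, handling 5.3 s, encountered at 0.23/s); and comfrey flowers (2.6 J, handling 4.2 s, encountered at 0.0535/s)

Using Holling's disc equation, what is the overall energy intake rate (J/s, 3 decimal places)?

1.244 J/s

Energy encountered per unit search time: 0.29×11 + 0.23×16 + 0.0535×2.6 = 7.009 J/s.
Handling time per unit search time: 0.29×11 + 0.23×5.3 + 0.0535×4.2 = 4.634.
Rate = 7.009/(1 + 4.634) = 1.244 J/s.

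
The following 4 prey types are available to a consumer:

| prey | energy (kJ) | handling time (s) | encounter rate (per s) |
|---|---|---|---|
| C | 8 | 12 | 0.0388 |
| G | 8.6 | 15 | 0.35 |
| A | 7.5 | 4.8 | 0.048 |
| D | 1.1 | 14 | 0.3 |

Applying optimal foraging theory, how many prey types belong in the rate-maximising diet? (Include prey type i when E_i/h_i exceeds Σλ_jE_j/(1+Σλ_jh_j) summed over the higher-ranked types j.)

Profitabilities (E/h, kJ/s): A 1.56, C 0.667, G 0.573, D 0.0786. Add prey in this order while the next type's profitability exceeds the intake rate on those already taken.
Rate on top 1: 0.2926. C: 0.667 > 0.2926 → include.
Rate on top 2: 0.3953. G: 0.573 > 0.3953 → include.
Rate on top 3: 0.5299. D: 0.0786 < 0.5299 → exclude; stop.
Optimal diet: A, C, G — 3 of 4 types.

3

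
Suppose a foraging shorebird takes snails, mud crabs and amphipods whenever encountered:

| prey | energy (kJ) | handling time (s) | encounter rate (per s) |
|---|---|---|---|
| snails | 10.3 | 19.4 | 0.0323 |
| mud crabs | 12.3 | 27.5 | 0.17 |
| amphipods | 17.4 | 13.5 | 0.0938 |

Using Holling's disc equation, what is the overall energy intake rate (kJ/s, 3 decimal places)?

0.536 kJ/s

R = (0.0323×10.3 + 0.17×12.3 + 0.0938×17.4) / (1 + 0.0323×19.4 + 0.17×27.5 + 0.0938×13.5) = 4.056/7.568 = 0.5359 kJ/s.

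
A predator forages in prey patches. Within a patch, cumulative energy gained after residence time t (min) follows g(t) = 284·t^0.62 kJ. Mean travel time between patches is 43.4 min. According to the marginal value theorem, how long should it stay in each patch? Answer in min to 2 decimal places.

70.81 min

Maximise g(t)/(T+t): set derivative to zero → g'(t)(T+t) = g(t).
g'(t) = 0.62·284·t^-0.38. Setting 0.62·284·t^-0.38 = 284·t^0.62/(43.4+t) gives 0.62(43.4+t) = t, so 0.38·t = 0.62×43.4.
t* = 0.62×43.4/0.38 = 70.81 min.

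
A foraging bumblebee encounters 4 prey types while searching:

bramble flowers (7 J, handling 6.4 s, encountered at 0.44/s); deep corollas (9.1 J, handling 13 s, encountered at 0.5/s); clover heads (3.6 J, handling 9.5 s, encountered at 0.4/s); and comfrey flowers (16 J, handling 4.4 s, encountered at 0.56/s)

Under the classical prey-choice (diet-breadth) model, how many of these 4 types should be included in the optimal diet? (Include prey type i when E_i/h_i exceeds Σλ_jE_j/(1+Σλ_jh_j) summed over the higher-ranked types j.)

E/h in descending order: comfrey flowers 3.64, bramble flowers 1.09, deep corollas 0.7, clover heads 0.379 J/s. The optimal diet is the largest prefix of this list for which every included type satisfies E_i/h_i > R on the types above it.
Rate on top 1: 2.587. bramble flowers: 1.09 < 2.587 → exclude; stop.
Optimal diet: comfrey flowers — 1 of 4 types.

1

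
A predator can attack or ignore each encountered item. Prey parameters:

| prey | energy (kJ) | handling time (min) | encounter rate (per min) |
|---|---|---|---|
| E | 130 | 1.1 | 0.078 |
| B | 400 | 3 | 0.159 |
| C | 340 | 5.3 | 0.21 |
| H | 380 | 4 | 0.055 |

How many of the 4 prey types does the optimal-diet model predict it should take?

E/h in descending order: B 133, E 118, H 95, C 64.2 kJ/min. The optimal diet is the largest prefix of this list for which every included type satisfies E_i/h_i > R on the types above it.
Rate on top 1: 43.06. E: 118 > 43.06 → include.
Rate on top 2: 47.18. H: 95 > 47.18 → include.
Rate on top 3: 53.09. C: 64.2 > 53.09 → include.
Optimal diet: B, E, H, C — 4 of 4 types.

4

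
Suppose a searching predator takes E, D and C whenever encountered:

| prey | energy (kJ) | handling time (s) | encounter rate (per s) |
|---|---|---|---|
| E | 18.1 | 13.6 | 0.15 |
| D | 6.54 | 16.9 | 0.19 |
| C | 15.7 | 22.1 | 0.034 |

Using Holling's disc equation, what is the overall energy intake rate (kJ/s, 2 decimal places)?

0.64 kJ/s

Energy encountered per unit search time: 0.15×18.1 + 0.19×6.54 + 0.034×15.7 = 4.491 kJ/s.
Handling time per unit search time: 0.15×13.6 + 0.19×16.9 + 0.034×22.1 = 6.002.
Rate = 4.491/(1 + 6.002) = 0.6414 kJ/s.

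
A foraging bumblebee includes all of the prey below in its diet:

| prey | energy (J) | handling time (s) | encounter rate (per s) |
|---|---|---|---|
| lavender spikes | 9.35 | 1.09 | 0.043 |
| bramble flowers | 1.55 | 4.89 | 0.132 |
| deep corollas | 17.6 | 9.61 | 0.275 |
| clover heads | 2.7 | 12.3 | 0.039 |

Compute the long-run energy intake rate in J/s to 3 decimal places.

R = (0.043×9.35 + 0.132×1.55 + 0.275×17.6 + 0.039×2.7) / (1 + 0.043×1.09 + 0.132×4.89 + 0.275×9.61 + 0.039×12.3) = 5.552/4.815 = 1.153 J/s.

1.153 J/s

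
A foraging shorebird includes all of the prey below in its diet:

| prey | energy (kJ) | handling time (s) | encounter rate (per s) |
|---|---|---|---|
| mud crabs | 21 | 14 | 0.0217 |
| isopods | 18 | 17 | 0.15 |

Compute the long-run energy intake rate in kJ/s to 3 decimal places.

0.819 kJ/s

R = (0.0217×21 + 0.15×18) / (1 + 0.0217×14 + 0.15×17) = 3.156/3.854 = 0.8189 kJ/s.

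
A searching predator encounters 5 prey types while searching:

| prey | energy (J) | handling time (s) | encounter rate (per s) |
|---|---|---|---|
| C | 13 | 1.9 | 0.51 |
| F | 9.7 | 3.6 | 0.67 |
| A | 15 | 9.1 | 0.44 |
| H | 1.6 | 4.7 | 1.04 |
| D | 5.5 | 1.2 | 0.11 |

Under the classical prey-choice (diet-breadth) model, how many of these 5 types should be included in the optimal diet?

2

Profitabilities (E/h, J/s): C 6.84, D 4.58, F 2.69, A 1.65, H 0.34. Add prey in this order while the next type's profitability exceeds the intake rate on those already taken.
Rate on top 1: 3.367. D: 4.58 > 3.367 → include.
Rate on top 2: 3.444. F: 2.69 < 3.444 → exclude; stop.
Optimal diet: C, D — 2 of 5 types.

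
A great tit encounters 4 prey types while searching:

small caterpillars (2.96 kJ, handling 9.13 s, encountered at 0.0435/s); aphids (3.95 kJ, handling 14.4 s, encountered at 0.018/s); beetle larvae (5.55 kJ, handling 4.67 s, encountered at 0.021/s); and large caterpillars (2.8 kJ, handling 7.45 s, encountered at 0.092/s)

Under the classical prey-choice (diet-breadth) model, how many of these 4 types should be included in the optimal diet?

4

E/h in descending order: beetle larvae 1.19, large caterpillars 0.376, small caterpillars 0.324, aphids 0.274 kJ/s. The optimal diet is the largest prefix of this list for which every included type satisfies E_i/h_i > R on the types above it.
Rate on top 1: 0.1061. large caterpillars: 0.376 > 0.1061 → include.
Rate on top 2: 0.2098. small caterpillars: 0.324 > 0.2098 → include.
Rate on top 3: 0.2306. aphids: 0.274 > 0.2306 → include.
Optimal diet: beetle larvae, large caterpillars, small caterpillars, aphids — 4 of 4 types.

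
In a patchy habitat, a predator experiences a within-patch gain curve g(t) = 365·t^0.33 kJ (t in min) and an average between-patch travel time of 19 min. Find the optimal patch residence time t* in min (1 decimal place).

By the marginal value theorem, leave when the instantaneous gain rate g'(t) equals the habitat-wide average g(t)/(T + t).
g'(t) = 0.33·365·t^-0.67. Setting 0.33·365·t^-0.67 = 365·t^0.33/(19+t) gives 0.33(19+t) = t, so 0.67·t = 0.33×19.
t* = 0.33×19/0.67 = 9.358 min.

9.4 min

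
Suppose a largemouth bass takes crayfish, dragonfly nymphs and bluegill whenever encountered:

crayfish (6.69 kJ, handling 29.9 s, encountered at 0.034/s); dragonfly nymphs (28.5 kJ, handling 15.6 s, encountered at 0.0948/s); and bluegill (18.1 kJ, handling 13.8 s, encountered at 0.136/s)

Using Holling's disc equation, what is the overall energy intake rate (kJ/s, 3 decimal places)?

1.003 kJ/s

R = (0.034×6.69 + 0.0948×28.5 + 0.136×18.1) / (1 + 0.034×29.9 + 0.0948×15.6 + 0.136×13.8) = 5.391/5.372 = 1.003 kJ/s.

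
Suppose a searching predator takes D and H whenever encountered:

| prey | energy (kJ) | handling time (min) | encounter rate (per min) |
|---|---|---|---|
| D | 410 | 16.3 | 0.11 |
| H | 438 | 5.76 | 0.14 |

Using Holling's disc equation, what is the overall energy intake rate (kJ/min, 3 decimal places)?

29.566 kJ/min

R = Σλ_iE_i / (1 + Σλ_ih_i)
Numerator: 0.11×410 + 0.14×438 = 106.4
Denominator: 1 + 0.11×16.3 + 0.14×5.76 = 3.599
R = 106.4/3.599 = 29.57 kJ/min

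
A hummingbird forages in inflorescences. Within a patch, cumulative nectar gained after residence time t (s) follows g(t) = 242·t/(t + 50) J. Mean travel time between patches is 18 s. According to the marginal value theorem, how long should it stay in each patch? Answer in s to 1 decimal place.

30.0 s

Optimal t* satisfies g'(t*) = g(t*)/(T + t*).
g'(t) = 242·50/(t + 50)². Setting 242·50/(t+50)² = 242t/[(t+50)(18+t)] gives 50(18+t) = t(t+50), so t² = 50×18 = 900.
t* = √900 = 30 s.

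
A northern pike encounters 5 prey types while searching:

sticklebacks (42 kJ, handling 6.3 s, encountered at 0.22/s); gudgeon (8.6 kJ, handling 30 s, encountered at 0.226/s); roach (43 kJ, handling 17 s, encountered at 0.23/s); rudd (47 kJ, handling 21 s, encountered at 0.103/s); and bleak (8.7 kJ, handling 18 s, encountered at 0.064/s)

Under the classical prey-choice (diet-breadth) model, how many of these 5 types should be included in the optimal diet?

1

E/h in descending order: sticklebacks 6.67, roach 2.53, rudd 2.24, bleak 0.483, gudgeon 0.287 kJ/s. The optimal diet is the largest prefix of this list for which every included type satisfies E_i/h_i > R on the types above it.
Rate on top 1: 3.873. roach: 2.53 < 3.873 → exclude; stop.
Optimal diet: sticklebacks — 1 of 5 types.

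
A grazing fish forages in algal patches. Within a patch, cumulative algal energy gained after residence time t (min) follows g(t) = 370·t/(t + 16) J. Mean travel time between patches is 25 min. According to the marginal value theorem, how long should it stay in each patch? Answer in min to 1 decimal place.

20.0 min

By the marginal value theorem, leave when the instantaneous gain rate g'(t) equals the habitat-wide average g(t)/(T + t).
g'(t) = 370·16/(t + 16)². Setting 370·16/(t+16)² = 370t/[(t+16)(25+t)] gives 16(25+t) = t(t+16), so t² = 16×25 = 400.
t* = √400 = 20 min.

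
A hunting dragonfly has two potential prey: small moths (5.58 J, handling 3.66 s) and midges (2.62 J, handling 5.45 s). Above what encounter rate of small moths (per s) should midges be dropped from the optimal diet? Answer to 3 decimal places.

At the threshold, the rate on small moths alone equals the profitability of midges: λ·5.58/(1 + λ·3.66) = 2.62/5.45 = 0.4807.
Rearranging, λ(5.58 − 0.4807×3.66) = 0.4807, so λ = 0.4807/3.821 = 0.1258 per s.

0.126 per s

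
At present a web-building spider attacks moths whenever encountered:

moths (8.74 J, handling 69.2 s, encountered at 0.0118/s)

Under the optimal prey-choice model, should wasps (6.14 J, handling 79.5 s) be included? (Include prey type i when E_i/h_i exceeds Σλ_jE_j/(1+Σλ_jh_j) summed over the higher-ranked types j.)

Current rate: (0.0118×8.74)/(1 + 0.0118×69.2) = 0.05677 J/s.
wasps: E/h = 6.14/79.5 = 0.07723 J/s.
0.07723 > 0.05677, so adding wasps raises the average — include it.

Yes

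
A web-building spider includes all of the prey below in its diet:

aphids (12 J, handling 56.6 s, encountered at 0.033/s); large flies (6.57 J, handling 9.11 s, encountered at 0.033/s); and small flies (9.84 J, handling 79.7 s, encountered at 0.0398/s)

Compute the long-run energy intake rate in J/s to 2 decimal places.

R = Σλ_iE_i / (1 + Σλ_ih_i)
Numerator: 0.033×12 + 0.033×6.57 + 0.0398×9.84 = 1.004
Denominator: 1 + 0.033×56.6 + 0.033×9.11 + 0.0398×79.7 = 6.34
R = 1.004/6.34 = 0.1584 J/s

0.16 J/s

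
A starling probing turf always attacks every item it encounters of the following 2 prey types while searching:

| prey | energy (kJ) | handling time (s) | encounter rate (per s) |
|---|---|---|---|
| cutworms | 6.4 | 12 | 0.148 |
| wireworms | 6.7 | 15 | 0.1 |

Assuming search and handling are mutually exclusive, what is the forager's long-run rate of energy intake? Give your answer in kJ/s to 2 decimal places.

0.38 kJ/s

R = Σλ_iE_i / (1 + Σλ_ih_i)
Numerator: 0.148×6.4 + 0.1×6.7 = 1.617
Denominator: 1 + 0.148×12 + 0.1×15 = 4.276
R = 1.617/4.276 = 0.3782 kJ/s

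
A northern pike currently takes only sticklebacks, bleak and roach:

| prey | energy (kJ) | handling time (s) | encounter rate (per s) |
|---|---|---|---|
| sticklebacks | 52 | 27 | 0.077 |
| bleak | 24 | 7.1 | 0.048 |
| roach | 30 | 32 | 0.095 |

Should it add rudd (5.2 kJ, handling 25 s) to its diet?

No

Intake rate on the current diet: R = (0.077×52 + 0.048×24 + 0.095×30) / (1 + 0.077×27 + 0.048×7.1 + 0.095×32) = 8.006/6.46 = 1.239 kJ/s.
rudd: E/h = 5.2/25 = 0.208 kJ/s.
Since 0.208 < R, time spent handling rudd is better spent searching.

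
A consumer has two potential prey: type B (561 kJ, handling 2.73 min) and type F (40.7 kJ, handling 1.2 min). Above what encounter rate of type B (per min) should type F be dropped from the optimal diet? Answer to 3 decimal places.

At the threshold, the rate on type B alone equals the profitability of type F: λ·561/(1 + λ·2.73) = 40.7/1.2 = 33.92.
Rearranging, λ(561 − 33.92×2.73) = 33.92, so λ = 33.92/468.4 = 0.07241 per min.

0.072 per min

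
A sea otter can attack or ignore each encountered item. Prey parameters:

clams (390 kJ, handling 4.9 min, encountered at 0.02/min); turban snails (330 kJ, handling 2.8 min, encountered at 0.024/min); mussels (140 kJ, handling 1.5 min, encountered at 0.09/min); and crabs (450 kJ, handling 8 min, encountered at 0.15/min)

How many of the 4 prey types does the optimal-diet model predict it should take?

Profitabilities (E/h, kJ/min): turban snails 118, mussels 93.3, clams 79.6, crabs 56.2. Add prey in this order while the next type's profitability exceeds the intake rate on those already taken.
Rate on top 1: 7.421. mussels: 93.3 > 7.421 → include.
Rate on top 2: 17.07. clams: 79.6 > 17.07 → include.
Rate on top 3: 21.78. crabs: 56.2 > 21.78 → include.
Optimal diet: turban snails, mussels, clams, crabs — 4 of 4 types.

4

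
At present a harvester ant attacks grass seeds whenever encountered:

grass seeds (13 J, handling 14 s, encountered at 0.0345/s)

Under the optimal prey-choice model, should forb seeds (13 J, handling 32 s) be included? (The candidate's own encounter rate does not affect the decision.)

On grass seeds alone, R = ΣλE/(1+Σλh) = 0.4485/1.483 = 0.3024 J/s.
Profitability of forb seeds: 13/32 = 0.4062 J/s.
0.4062 > 0.3024, so adding forb seeds raises the average — include it.

Yes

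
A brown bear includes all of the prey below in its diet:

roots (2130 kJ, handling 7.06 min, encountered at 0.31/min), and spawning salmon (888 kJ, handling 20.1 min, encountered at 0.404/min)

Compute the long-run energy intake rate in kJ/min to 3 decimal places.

90.110 kJ/min

R = (0.31×2130 + 0.404×888) / (1 + 0.31×7.06 + 0.404×20.1) = 1019/11.31 = 90.11 kJ/min.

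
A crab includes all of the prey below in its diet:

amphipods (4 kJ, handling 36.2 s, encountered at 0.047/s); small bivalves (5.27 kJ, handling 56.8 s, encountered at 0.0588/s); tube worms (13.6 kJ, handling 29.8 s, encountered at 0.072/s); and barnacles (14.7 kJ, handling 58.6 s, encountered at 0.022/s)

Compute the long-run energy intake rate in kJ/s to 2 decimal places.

0.19 kJ/s

Energy encountered per unit search time: 0.047×4 + 0.0588×5.27 + 0.072×13.6 + 0.022×14.7 = 1.8 kJ/s.
Handling time per unit search time: 0.047×36.2 + 0.0588×56.8 + 0.072×29.8 + 0.022×58.6 = 8.476.
Rate = 1.8/(1 + 8.476) = 0.19 kJ/s.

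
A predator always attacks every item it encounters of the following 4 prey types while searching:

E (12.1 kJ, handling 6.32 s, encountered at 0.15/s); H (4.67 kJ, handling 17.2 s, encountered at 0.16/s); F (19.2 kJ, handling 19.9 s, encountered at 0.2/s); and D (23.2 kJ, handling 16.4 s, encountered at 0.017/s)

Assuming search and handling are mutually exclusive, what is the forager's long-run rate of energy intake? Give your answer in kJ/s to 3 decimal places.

R = Σλ_iE_i / (1 + Σλ_ih_i)
Numerator: 0.15×12.1 + 0.16×4.67 + 0.2×19.2 + 0.017×23.2 = 6.797
Denominator: 1 + 0.15×6.32 + 0.16×17.2 + 0.2×19.9 + 0.017×16.4 = 8.959
R = 6.797/8.959 = 0.7587 kJ/s

0.759 kJ/s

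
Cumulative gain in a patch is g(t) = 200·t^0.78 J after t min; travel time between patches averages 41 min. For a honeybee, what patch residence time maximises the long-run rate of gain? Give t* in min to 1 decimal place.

By the marginal value theorem, leave when the instantaneous gain rate g'(t) equals the habitat-wide average g(t)/(T + t).
g'(t) = 0.78·200·t^-0.22. Setting 0.78·200·t^-0.22 = 200·t^0.78/(41+t) gives 0.78(41+t) = t, so 0.22·t = 0.78×41.
t* = 0.78×41/0.22 = 145.4 min.

145.4 min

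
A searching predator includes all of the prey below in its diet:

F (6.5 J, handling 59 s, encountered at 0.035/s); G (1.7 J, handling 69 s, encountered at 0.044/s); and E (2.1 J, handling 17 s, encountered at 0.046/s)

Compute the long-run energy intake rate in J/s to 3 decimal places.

R = Σλ_iE_i / (1 + Σλ_ih_i)
Numerator: 0.035×6.5 + 0.044×1.7 + 0.046×2.1 = 0.3989
Denominator: 1 + 0.035×59 + 0.044×69 + 0.046×17 = 6.883
R = 0.3989/6.883 = 0.05795 J/s

0.058 J/s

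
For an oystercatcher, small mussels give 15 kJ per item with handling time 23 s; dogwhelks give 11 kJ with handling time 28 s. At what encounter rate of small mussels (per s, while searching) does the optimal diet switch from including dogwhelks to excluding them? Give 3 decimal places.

Drop dogwhelks once their profitability E₂/h₂ falls below the rate achievable on small mussels alone: E₂/h₂ = λE₁/(1 + λh₁).
Solve for λ: λE₁h₂ = E₂(1 + λh₁) → λ(E₁h₂ − E₂h₁) = E₂ → λ = E₂/(E₁h₂ − E₂h₁).
λ = 11/(15×28 − 11×23) = 11/167 = 0.06587 per s.

0.066 per s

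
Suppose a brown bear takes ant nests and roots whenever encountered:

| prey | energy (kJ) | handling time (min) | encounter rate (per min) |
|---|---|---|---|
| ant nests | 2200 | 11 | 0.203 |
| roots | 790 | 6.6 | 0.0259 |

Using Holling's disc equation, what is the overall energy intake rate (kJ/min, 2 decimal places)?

137.21 kJ/min

R = (0.203×2200 + 0.0259×790) / (1 + 0.203×11 + 0.0259×6.6) = 467.1/3.404 = 137.2 kJ/min.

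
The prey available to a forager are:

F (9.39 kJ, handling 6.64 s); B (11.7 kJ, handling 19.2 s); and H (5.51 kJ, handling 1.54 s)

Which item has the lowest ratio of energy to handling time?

In descending order of E/h:
H: 5.51/1.54 = 3.58 kJ/s
F: 9.39/6.64 = 1.41 kJ/s
B: 11.7/19.2 = 0.609 kJ/s

B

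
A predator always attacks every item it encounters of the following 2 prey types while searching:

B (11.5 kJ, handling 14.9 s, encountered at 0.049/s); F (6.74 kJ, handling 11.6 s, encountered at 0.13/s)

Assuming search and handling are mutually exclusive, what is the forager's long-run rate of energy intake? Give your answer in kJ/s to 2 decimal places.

0.44 kJ/s

Energy encountered per unit search time: 0.049×11.5 + 0.13×6.74 = 1.44 kJ/s.
Handling time per unit search time: 0.049×14.9 + 0.13×11.6 = 2.238.
Rate = 1.44/(1 + 2.238) = 0.4446 kJ/s.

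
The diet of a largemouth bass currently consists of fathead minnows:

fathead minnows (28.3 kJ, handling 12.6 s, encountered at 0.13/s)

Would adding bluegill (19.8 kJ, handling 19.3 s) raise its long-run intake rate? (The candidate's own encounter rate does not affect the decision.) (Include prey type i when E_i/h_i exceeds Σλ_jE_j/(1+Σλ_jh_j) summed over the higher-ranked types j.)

No

Current rate: (0.13×28.3)/(1 + 0.13×12.6) = 1.395 kJ/s.
bluegill: E/h = 19.8/19.3 = 1.026 kJ/s.
Since 1.026 < R, time spent handling bluegill is better spent searching.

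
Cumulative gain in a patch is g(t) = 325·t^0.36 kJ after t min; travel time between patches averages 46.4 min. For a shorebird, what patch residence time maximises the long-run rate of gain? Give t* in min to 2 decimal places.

26.10 min

Optimal t* satisfies g'(t*) = g(t*)/(T + t*).
g'(t) = 0.36·325·t^-0.64. Setting 0.36·325·t^-0.64 = 325·t^0.36/(46.4+t) gives 0.36(46.4+t) = t, so 0.64·t = 0.36×46.4.
t* = 0.36×46.4/0.64 = 26.1 min.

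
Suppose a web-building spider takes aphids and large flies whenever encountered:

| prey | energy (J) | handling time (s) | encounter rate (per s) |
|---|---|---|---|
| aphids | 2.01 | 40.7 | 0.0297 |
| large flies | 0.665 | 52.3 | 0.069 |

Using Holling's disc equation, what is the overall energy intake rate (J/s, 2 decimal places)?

R = Σλ_iE_i / (1 + Σλ_ih_i)
Numerator: 0.0297×2.01 + 0.069×0.665 = 0.1056
Denominator: 1 + 0.0297×40.7 + 0.069×52.3 = 5.817
R = 0.1056/5.817 = 0.01815 J/s

0.02 J/s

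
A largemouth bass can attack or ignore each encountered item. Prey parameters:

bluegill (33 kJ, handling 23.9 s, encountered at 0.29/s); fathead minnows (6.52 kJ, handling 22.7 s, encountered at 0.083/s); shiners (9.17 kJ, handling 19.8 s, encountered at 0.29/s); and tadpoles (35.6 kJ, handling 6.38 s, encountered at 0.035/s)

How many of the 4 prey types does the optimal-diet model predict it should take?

2

E/h in descending order: tadpoles 5.58, bluegill 1.38, shiners 0.463, fathead minnows 0.287 kJ/s. The optimal diet is the largest prefix of this list for which every included type satisfies E_i/h_i > R on the types above it.
Rate on top 1: 1.019. bluegill: 1.38 > 1.019 → include.
Rate on top 2: 1.326. shiners: 0.463 < 1.326 → exclude; stop.
Optimal diet: tadpoles, bluegill — 2 of 4 types.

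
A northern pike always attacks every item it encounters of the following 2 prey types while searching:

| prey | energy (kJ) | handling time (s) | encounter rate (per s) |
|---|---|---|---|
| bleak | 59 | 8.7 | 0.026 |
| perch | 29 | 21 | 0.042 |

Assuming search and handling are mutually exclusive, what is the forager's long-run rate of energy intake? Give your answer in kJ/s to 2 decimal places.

R = (0.026×59 + 0.042×29) / (1 + 0.026×8.7 + 0.042×21) = 2.752/2.108 = 1.305 kJ/s.

1.31 kJ/s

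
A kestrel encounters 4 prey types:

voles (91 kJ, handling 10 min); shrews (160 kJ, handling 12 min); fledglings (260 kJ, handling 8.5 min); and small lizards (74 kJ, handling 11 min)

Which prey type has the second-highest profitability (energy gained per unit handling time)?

shrews

Profitability E/h (kJ/min): voles = 91/10 = 9.1, shrews = 160/12 = 13.3, fledglings = 260/8.5 = 30.6, small lizards = 74/11 = 6.73.
Ranked: fledglings > shrews > voles > small lizards.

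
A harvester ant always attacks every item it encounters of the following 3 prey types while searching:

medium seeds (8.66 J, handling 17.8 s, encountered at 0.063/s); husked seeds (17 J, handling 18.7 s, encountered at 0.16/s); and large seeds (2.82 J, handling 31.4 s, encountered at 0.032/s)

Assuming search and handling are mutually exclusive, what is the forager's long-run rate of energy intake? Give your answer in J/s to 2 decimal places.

Energy encountered per unit search time: 0.063×8.66 + 0.16×17 + 0.032×2.82 = 3.356 J/s.
Handling time per unit search time: 0.063×17.8 + 0.16×18.7 + 0.032×31.4 = 5.118.
Rate = 3.356/(1 + 5.118) = 0.5485 J/s.

0.55 J/s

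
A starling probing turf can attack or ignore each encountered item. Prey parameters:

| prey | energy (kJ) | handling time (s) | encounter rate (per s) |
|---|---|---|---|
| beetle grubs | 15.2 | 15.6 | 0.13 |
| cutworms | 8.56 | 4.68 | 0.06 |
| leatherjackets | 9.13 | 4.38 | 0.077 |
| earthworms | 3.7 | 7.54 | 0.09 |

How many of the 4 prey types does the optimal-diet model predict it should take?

Rank by E/h (kJ/s): leatherjackets 2.08, cutworms 1.83, beetle grubs 0.974, earthworms 0.491. Include each in turn until the next type's E/h falls below the running intake rate.
Rate on top 1: 0.5257. cutworms: 1.83 > 0.5257 → include.
Rate on top 2: 0.7519. beetle grubs: 0.974 > 0.7519 → include.
Rate on top 3: 0.8756. earthworms: 0.491 < 0.8756 → exclude; stop.
Optimal diet: leatherjackets, cutworms, beetle grubs — 3 of 4 types.

3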